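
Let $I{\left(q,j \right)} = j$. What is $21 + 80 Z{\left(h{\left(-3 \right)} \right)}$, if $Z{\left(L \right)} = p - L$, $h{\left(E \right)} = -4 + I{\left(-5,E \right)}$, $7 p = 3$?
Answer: $\frac{4307}{7} \approx 615.29$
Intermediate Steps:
$p = \frac{3}{7}$ ($p = \frac{1}{7} \cdot 3 = \frac{3}{7} \approx 0.42857$)
$h{\left(E \right)} = -4 + E$
$Z{\left(L \right)} = \frac{3}{7} - L$
$21 + 80 Z{\left(h{\left(-3 \right)} \right)} = 21 + 80 \left(\frac{3}{7} - \left(-4 - 3\right)\right) = 21 + 80 \left(\frac{3}{7} - -7\right) = 21 + 80 \left(\frac{3}{7} + 7\right) = 21 + 80 \cdot \frac{52}{7} = 21 + \frac{4160}{7} = \frac{4307}{7}$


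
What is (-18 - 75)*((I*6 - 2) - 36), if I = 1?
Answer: 2976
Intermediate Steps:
(-18 - 75)*((I*6 - 2) - 36) = (-18 - 75)*((1*6 - 2) - 36) = -93*((6 - 2) - 36) = -93*(4 - 36) = -93*(-32) = 2976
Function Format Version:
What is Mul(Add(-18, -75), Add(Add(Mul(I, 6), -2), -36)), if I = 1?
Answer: 2976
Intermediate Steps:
Mul(Add(-18, -75), Add(Add(Mul(I, 6), -2), -36)) = Mul(Add(-18, -75), Add(Add(Mul(1, 6), -2), -36)) = Mul(-93, Add(Add(6, -2), -36)) = Mul(-93, Add(4, -36)) = Mul(-93, -32) = 2976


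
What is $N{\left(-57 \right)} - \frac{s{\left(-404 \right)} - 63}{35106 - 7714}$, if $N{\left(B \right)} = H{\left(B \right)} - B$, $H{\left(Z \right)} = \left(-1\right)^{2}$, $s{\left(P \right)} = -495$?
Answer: $\frac{794647}{13696} \approx 58.02$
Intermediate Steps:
$H{\left(Z \right)} = 1$
$N{\left(B \right)} = 1 - B$
$N{\left(-57 \right)} - \frac{s{\left(-404 \right)} - 63}{35106 - 7714} = \left(1 - -57\right) - \frac{-495 - 63}{35106 - 7714} = \left(1 + 57\right) - - \frac{558}{27392} = 58 - \left(-558\right) \frac{1}{27392} = 58 - - \frac{279}{13696} = 58 + \frac{279}{13696} = \frac{794647}{13696}$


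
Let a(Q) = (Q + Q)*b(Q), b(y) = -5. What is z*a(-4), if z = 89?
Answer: 3560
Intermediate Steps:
a(Q) = -10*Q (a(Q) = (Q + Q)*(-5) = (2*Q)*(-5) = -10*Q)
z*a(-4) = 89*(-10*(-4)) = 89*40 = 3560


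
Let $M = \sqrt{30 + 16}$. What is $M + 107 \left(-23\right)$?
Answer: $-2461 + \sqrt{46} \approx -2454.2$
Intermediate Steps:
$M = \sqrt{46} \approx 6.7823$
$M + 107 \left(-23\right) = \sqrt{46} + 107 \left(-23\right) = \sqrt{46} - 2461 = -2461 + \sqrt{46}$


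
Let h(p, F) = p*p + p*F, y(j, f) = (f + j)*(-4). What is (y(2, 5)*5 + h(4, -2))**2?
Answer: 17424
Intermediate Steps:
y(j, f) = -4*f - 4*j
h(p, F) = p**2 + F*p
(y(2, 5)*5 + h(4, -2))**2 = ((-4*5 - 4*2)*5 + 4*(-2 + 4))**2 = ((-20 - 8)*5 + 4*2)**2 = (-28*5 + 8)**2 = (-140 + 8)**2 = (-132)**2 = 17424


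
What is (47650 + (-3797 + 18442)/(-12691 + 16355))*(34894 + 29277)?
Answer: 11204529005895/3664 ≈ 3.0580e+9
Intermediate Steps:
(47650 + (-3797 + 18442)/(-12691 + 16355))*(34894 + 29277) = (47650 + 14645/3664)*64171 = (174604245/3664)*64171 = 11204529005895/3664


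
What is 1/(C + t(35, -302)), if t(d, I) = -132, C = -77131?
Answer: -1/77263 ≈ -1.2943e-5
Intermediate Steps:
1/(C + t(35, -302)) = 1/(-77131 - 132) = 1/(-77263) = -1/77263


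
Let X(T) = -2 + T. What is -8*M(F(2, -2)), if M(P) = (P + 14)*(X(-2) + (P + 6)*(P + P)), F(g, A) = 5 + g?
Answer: -29904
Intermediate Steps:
M(P) = (-4 + 2*P*(6 + P))*(14 + P) (M(P) = (P + 14)*((-2 - 2) + (P + 6)*(P + P)) = (14 + P)*(-4 + (6 + P)*(2*P)) = (14 + P)*(-4 + 2*P*(6 + P)) = (-4 + 2*P*(6 + P))*(14 + P))
-8*M(F(2, -2)) = -8*(-56 + 2*(5 + 2)³ + 40*(5 + 2)² + 164*(5 + 2)) = -8*(-56 + 2*7³ + 40*7² + 164*7) = -8*(-56 + 2*343 + 40*49 + 1148) = -8*(-56 + 686 + 1960 + 1148) = -8*3738 = -29904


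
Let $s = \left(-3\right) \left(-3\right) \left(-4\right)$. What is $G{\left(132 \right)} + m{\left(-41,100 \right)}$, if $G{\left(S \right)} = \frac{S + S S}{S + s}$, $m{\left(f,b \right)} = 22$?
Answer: $\frac{1639}{8} \approx 204.88$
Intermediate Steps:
$s = -36$ ($s = 9 \left(-4\right) = -36$)
$G{\left(S \right)} = \frac{S + S^{2}}{-36 + S}$ ($G{\left(S \right)} = \frac{S + S S}{S - 36} = \frac{S + S^{2}}{-36 + S}$)
$G{\left(132 \right)} + m{\left(-41,100 \right)} = \frac{132 \left(1 + 132\right)}{-36 + 132} + 22 = 132 \cdot \frac{1}{96} \cdot 133 + 22 = \frac{1463}{8} + 22 = \frac{1639}{8}$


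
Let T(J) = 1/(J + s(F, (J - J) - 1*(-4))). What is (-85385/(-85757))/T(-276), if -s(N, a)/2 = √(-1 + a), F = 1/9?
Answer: -23566260/85757 - 170770*√3/85757 ≈ -278.25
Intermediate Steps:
F = ⅑ ≈ 0.11111
s(N, a) = -2*√(-1 + a)
T(J) = 1/(J - 2*√3) (T(J) = 1/(J - 2*√(-1 + ((J - J) - 1*(-4)))) = 1/(J - 2*√(-1 + (0 + 4))) = 1/(J - 2*√(-1 + 4)) = 1/(J - 2*√3))
(-85385/(-85757))/T(-276) = (-85385/(-85757))/(1/(-276 - 2*√3)) = (-85385*(-1/85757))*(-276 - 2*√3) = 85385*(-276 - 2*√3)/85757 = -23566260/85757 - 170770*√3/85757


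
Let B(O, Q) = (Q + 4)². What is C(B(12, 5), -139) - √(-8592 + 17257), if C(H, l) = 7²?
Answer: 49 - √8665 ≈ -44.086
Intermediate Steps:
B(O, Q) = (4 + Q)²
C(H, l) = 49
C(B(12, 5), -139) - √(-8592 + 17257) = 49 - √(-8592 + 17257) = 49 - √8665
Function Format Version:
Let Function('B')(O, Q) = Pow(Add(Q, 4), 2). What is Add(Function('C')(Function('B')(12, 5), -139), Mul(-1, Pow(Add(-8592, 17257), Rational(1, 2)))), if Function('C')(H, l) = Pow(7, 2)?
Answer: Add(49, Mul(-1, Pow(8665, Rational(1, 2)))) ≈ -44.086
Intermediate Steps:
Function('B')(O, Q) = Pow(Add(4, Q), 2)
Function('C')(H, l) = 49
Add(Function('C')(Function('B')(12, 5), -139), Mul(-1, Pow(Add(-8592, 17257), Rational(1, 2)))) = Add(49, Mul(-1, Pow(Add(-8592, 17257), Rational(1, 2)))) = Add(49, Mul(-1, Pow(8665, Rational(1, 2))))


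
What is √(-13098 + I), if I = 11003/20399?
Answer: I*√5450104844501/20399 ≈ 114.44*I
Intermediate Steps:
I = 11003/20399 (I = 11003*(1/20399) = 11003/20399 ≈ 0.53939)
√(-13098 + I) = √(-13098 + 11003/20399) = √(-267175099/20399) = I*√5450104844501/20399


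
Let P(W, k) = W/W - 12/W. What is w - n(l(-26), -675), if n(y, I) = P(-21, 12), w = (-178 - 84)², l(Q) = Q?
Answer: 480497/7 ≈ 68642.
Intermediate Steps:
w = 68644 (w = (-262)² = 68644)
P(W, k) = 1 - 12/W
n(y, I) = 11/7 (n(y, I) = (-12 - 21)/(-21) = -1/21*(-33) = 11/7)
w - n(l(-26), -675) = 68644 - 1*11/7 = 68644 - 11/7 = 480497/7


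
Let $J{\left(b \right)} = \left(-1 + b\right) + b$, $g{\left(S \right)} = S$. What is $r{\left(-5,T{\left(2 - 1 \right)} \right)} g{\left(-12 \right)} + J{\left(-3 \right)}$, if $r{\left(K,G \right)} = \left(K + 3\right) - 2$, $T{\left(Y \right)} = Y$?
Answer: $41$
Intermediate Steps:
$J{\left(b \right)} = -1 + 2 b$
$r{\left(K,G \right)} = 1 + K$ ($r{\left(K,G \right)} = \left(3 + K\right) - 2 = 1 + K$)
$r{\left(-5,T{\left(2 - 1 \right)} \right)} g{\left(-12 \right)} + J{\left(-3 \right)} = \left(1 - 5\right) \left(-12\right) + \left(-1 + 2 \left(-3\right)\right) = \left(-4\right) \left(-12\right) - 7 = 48 - 7 = 41$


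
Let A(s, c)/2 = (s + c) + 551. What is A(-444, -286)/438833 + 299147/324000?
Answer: 131159583451/142181892000 ≈ 0.92248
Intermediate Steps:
A(s, c) = 1102 + 2*c + 2*s (A(s, c) = 2*((s + c) + 551) = 2*((c + s) + 551) = 2*(551 + c + s) = 1102 + 2*c + 2*s)
A(-444, -286)/438833 + 299147/324000 = (1102 + 2*(-286) + 2*(-444))/438833 + 299147/324000 = (1102 - 572 - 888)*(1/438833) + 299147*(1/324000) = -358*1/438833 + 299147/324000 = -358/438833 + 299147/324000 = 131159583451/142181892000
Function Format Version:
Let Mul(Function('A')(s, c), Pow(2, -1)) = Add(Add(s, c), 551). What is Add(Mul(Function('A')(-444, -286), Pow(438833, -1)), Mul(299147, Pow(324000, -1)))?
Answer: Rational(131159583451, 142181892000) ≈ 0.92248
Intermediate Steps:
Function('A')(s, c) = Add(1102, Mul(2, c), Mul(2, s)) (Function('A')(s, c) = Mul(2, Add(Add(s, c), 551)) = Mul(2, Add(Add(c, s), 551)) = Mul(2, Add(551, c, s)) = Add(1102, Mul(2, c), Mul(2, s)))
Add(Mul(Function('A')(-444, -286), Pow(438833, -1)), Mul(299147, Pow(324000, -1))) = Add(Mul(Add(1102, Mul(2, -286), Mul(2, -444)), Pow(438833, -1)), Mul(299147, Pow(324000, -1))) = Add(Mul(Add(1102, -572, -888), Rational(1, 438833)), Mul(299147, Rational(1, 324000))) = Add(Mul(-358, Rational(1, 438833)), Rational(299147, 324000)) = Add(Rational(-358, 438833), Rational(299147, 324000)) = Rational(131159583451, 142181892000)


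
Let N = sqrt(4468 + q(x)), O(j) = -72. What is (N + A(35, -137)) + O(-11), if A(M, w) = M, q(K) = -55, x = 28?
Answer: -37 + sqrt(4413) ≈ 29.430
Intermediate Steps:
N = sqrt(4413) (N = sqrt(4468 - 55) = sqrt(4413) ≈ 66.430)
(N + A(35, -137)) + O(-11) = (sqrt(4413) + 35) - 72 = (35 + sqrt(4413)) - 72 = -37 + sqrt(4413)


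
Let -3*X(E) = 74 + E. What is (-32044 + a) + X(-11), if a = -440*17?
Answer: -39545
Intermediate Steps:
X(E) = -74/3 - E/3 (X(E) = -(74 + E)/3 = -74/3 - E/3)
a = -7480
(-32044 + a) + X(-11) = (-32044 - 7480) + (-74/3 - ⅓*(-11)) = -39524 + (-74/3 + 11/3) = -39524 - 21 = -39545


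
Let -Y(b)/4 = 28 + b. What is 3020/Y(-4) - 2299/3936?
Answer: -126119/3936 ≈ -32.042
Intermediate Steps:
Y(b) = -112 - 4*b (Y(b) = -4*(28 + b) = -112 - 4*b)
3020/Y(-4) - 2299/3936 = 3020/(-112 - 4*(-4)) - 2299/3936 = 3020/(-112 + 16) - 2299*1/3936 = 3020/(-96) - 2299/3936 = 3020*(-1/96) - 2299/3936 = -755/24 - 2299/3936 = -126119/3936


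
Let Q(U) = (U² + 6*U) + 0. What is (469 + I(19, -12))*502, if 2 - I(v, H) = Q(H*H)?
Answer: -10606758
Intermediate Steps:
Q(U) = U² + 6*U
I(v, H) = 2 - H²*(6 + H²) (I(v, H) = 2 - H*H*(6 + H*H) = 2 - H²*(6 + H²))
(469 + I(19, -12))*502 = (469 + (2 - 1*(-12)⁴ - 6*(-12)²))*502 = (469 + (2 - 1*20736 - 6*144))*502 = (469 + (2 - 20736 - 864))*502 = (469 - 21598)*502 = -21129*502 = -10606758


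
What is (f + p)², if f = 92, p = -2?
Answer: 8100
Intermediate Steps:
(f + p)² = (92 - 2)² = 90² = 8100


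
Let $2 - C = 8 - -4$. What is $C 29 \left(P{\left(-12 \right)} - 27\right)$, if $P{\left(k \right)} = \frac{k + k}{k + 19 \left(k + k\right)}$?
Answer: $\frac{304790}{39} \approx 7815.1$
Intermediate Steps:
$C = -10$ ($C = 2 - \left(8 - -4\right) = 2 - \left(8 + 4\right) = 2 - 12 = -10$)
$P{\left(k \right)} = \frac{2}{39}$ ($P{\left(k \right)} = \frac{2 k}{k + 19 \cdot 2 k} = \frac{2 k}{k + 38 k} = \frac{2 k}{39 k} = 2 k \frac{1}{39 k} = \frac{2}{39}$)
$C 29 \left(P{\left(-12 \right)} - 27\right) = \left(-10\right) 29 \left(\frac{2}{39} - 27\right) = \left(-290\right) \left(- \frac{1051}{39}\right) = \frac{304790}{39}$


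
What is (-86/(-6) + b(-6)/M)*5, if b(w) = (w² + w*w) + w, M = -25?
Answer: 877/15 ≈ 58.467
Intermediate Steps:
b(w) = w + 2*w² (b(w) = (w² + w²) + w = 2*w² + w = w + 2*w²)
(-86/(-6) + b(-6)/M)*5 = (-86/(-6) - 6*(1 + 2*(-6))/(-25))*5 = (-86*(-⅙) - 6*(1 - 12)*(-1/25))*5 = (43/3 - 6*(-11)*(-1/25))*5 = (43/3 + 66*(-1/25))*5 = (43/3 - 66/25)*5 = (877/75)*5 = 877/15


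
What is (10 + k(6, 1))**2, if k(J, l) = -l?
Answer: 81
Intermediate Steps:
(10 + k(6, 1))**2 = (10 - 1*1)**2 = (10 - 1)**2 = 9**2 = 81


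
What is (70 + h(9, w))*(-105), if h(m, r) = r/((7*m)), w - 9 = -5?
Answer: -22070/3 ≈ -7356.7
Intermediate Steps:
w = 4 (w = 9 - 5 = 4)
h(m, r) = r/(7*m) (h(m, r) = r*(1/(7*m)) = r/(7*m))
(70 + h(9, w))*(-105) = (70 + (1/7)*4/9)*(-105) = (70 + (1/7)*4*(1/9))*(-105) = (70 + 4/63)*(-105) = (4414/63)*(-105) = -22070/3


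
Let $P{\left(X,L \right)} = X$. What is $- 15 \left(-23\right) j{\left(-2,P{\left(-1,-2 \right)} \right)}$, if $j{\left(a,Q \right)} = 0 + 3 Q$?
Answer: $-1035$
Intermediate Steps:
$j{\left(a,Q \right)} = 3 Q$
$- 15 \left(-23\right) j{\left(-2,P{\left(-1,-2 \right)} \right)} = - 15 \left(-23\right) 3 \left(-1\right) = - \left(-345\right) \left(-3\right) = \left(-1\right) 1035 = -1035$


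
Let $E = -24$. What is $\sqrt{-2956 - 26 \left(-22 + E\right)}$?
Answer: $4 i \sqrt{110} \approx 41.952 i$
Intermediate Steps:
$\sqrt{-2956 - 26 \left(-22 + E\right)} = \sqrt{-2956 - 26 \left(-22 - 24\right)} = \sqrt{-2956 - -1196} = \sqrt{-2956 + 1196} = \sqrt{-1760} = 4 i \sqrt{110}$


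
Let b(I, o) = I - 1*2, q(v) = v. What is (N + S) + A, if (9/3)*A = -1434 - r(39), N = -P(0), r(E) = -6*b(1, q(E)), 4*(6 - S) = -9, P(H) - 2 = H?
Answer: -1895/4 ≈ -473.75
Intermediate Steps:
b(I, o) = -2 + I (b(I, o) = I - 2 = -2 + I)
P(H) = 2 + H
S = 33/4 (S = 6 - 1/4*(-9) = 6 + 9/4 = 33/4 ≈ 8.2500)
r(E) = 6 (r(E) = -6*(-2 + 1) = -6*(-1) = 6)
N = -2 (N = -(2 + 0) = -1*2 = -2)
A = -480 (A = (-1434 - 1*6)/3 = (-1434 - 6)/3 = (1/3)*(-1440) = -480)
(N + S) + A = (-2 + 33/4) - 480 = 25/4 - 480 = -1895/4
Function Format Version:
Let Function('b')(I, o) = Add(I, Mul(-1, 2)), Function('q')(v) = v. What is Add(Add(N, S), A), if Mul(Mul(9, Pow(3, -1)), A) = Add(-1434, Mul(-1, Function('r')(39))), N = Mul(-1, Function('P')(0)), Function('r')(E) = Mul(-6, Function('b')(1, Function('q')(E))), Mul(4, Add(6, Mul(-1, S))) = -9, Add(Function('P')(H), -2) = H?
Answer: Rational(-1895, 4) ≈ -473.75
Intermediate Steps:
Function('b')(I, o) = Add(-2, I) (Function('b')(I, o) = Add(I, -2) = Add(-2, I))
Function('P')(H) = Add(2, H)
S = Rational(33, 4) (S = Add(6, Mul(Rational(-1, 4), -9)) = Add(6, Rational(9, 4)) = Rational(33, 4) ≈ 8.2500)
Function('r')(E) = 6 (Function('r')(E) = Mul(-6, Add(-2, 1)) = Mul(-6, -1) = 6)
N = -2 (N = Mul(-1, Add(2, 0)) = Mul(-1, 2) = -2)
A = -480 (A = Mul(Rational(1, 3), Add(-1434, Mul(-1, 6))) = Mul(Rational(1, 3), Add(-1434, -6)) = Mul(Rational(1, 3), -1440) = -480)
Add(Add(N, S), A) = Add(Add(-2, Rational(33, 4)), -480) = Add(Rational(25, 4), -480) = Rational(-1895, 4)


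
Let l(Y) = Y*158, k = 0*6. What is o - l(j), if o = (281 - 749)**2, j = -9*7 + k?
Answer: 228978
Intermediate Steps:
k = 0
j = -63 (j = -9*7 + 0 = -63 + 0 = -63)
o = 219024 (o = (-468)**2 = 219024)
l(Y) = 158*Y
o - l(j) = 219024 - 158*(-63) = 219024 - 1*(-9954) = 219024 + 9954 = 228978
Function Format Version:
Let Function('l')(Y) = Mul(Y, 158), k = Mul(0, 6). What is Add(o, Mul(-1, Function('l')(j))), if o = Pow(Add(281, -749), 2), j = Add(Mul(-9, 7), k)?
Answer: 228978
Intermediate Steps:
k = 0
j = -63 (j = Add(Mul(-9, 7), 0) = Add(-63, 0) = -63)
o = 219024 (o = Pow(-468, 2) = 219024)
Function('l')(Y) = Mul(158, Y)
Add(o, Mul(-1, Function('l')(j))) = Add(219024, Mul(-1, Mul(158, -63))) = Add(219024, Mul(-1, -9954)) = Add(219024, 9954) = 228978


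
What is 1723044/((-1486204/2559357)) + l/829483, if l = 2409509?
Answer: -914480207106021532/308195238133 ≈ -2.9672e+6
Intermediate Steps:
1723044/((-1486204/2559357)) + l/829483 = 1723044/((-1486204/2559357)) + 2409509/829483 = 1723044/((-1486204*1/2559357)) + 2409509*(1/829483) = 1723044/(-1486204/2559357) + 2409509/829483 = 1723044*(-2559357/1486204) + 2409509/829483 = -1102471180677/371551 + 2409509/829483 = -914480207106021532/308195238133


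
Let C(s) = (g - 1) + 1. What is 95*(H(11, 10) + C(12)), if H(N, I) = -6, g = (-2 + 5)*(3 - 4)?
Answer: -855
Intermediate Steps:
g = -3 (g = 3*(-1) = -3)
C(s) = -3 (C(s) = (-3 - 1) + 1 = -4 + 1 = -3)
95*(H(11, 10) + C(12)) = 95*(-6 - 3) = 95*(-9) = -855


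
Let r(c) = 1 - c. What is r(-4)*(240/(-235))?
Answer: -240/47 ≈ -5.1064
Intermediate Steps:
r(-4)*(240/(-235)) = (1 - 1*(-4))*(240/(-235)) = (1 + 4)*(240*(-1/235)) = 5*(-48/47) = -240/47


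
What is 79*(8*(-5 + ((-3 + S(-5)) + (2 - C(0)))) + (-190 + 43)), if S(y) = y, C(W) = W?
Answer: -18565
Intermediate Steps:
79*(8*(-5 + ((-3 + S(-5)) + (2 - C(0)))) + (-190 + 43)) = 79*(8*(-5 + ((-3 - 5) + (2 - 1*0))) + (-190 + 43)) = 79*(8*(-5 + (-8 + (2 + 0))) - 147) = 79*(8*(-5 + (-8 + 2)) - 147) = 79*(8*(-5 - 6) - 147) = 79*(8*(-11) - 147) = 79*(-88 - 147) = 79*(-235) = -18565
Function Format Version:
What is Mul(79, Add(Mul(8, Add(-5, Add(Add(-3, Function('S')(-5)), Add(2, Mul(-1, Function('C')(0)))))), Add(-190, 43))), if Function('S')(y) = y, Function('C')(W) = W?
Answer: -18565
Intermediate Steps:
Mul(79, Add(Mul(8, Add(-5, Add(Add(-3, Function('S')(-5)), Add(2, Mul(-1, Function('C')(0)))))), Add(-190, 43))) = Mul(79, Add(Mul(8, Add(-5, Add(Add(-3, -5), Add(2, Mul(-1, 0))))), Add(-190, 43))) = Mul(79, Add(Mul(8, Add(-5, Add(-8, Add(2, 0)))), -147)) = Mul(79, Add(Mul(8, Add(-5, Add(-8, 2))), -147)) = Mul(79, Add(Mul(8, Add(-5, -6)), -147)) = Mul(79, Add(Mul(8, -11), -147)) = Mul(79, Add(-88, -147)) = Mul(79, -235) = -18565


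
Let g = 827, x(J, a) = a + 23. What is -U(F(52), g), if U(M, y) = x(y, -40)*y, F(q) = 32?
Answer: 14059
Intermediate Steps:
x(J, a) = 23 + a
U(M, y) = -17*y (U(M, y) = (23 - 40)*y = -17*y)
-U(F(52), g) = -(-17)*827 = -1*(-14059) = 14059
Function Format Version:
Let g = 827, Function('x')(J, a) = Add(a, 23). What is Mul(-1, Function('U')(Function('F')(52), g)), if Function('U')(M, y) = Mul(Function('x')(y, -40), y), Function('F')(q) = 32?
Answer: 14059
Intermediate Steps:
Function('x')(J, a) = Add(23, a)
Function('U')(M, y) = Mul(-17, y) (Function('U')(M, y) = Mul(Add(23, -40), y) = Mul(-17, y))
Mul(-1, Function('U')(Function('F')(52), g)) = Mul(-1, Mul(-17, 827)) = Mul(-1, -14059) = 14059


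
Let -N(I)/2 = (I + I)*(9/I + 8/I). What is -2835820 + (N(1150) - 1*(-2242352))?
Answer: -593536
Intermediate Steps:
N(I) = -68 (N(I) = -2*(I + I)*(9/I + 8/I) = -2*2*I*17/I = -2*34 = -68)
-2835820 + (N(1150) - 1*(-2242352)) = -2835820 + (-68 - 1*(-2242352)) = -2835820 + (-68 + 2242352) = -2835820 + 2242284 = -593536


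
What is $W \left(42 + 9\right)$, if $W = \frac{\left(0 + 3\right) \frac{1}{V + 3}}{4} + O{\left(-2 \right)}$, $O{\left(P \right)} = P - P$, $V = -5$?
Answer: $- \frac{153}{8} \approx -19.125$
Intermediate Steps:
$O{\left(P \right)} = 0$
$W = - \frac{3}{8}$ ($W = \frac{\left(0 + 3\right) \frac{1}{-5 + 3}}{4} + 0 = \frac{3}{-2} \cdot \frac{1}{4} + 0 = 3 \left(- \frac{1}{2}\right) \frac{1}{4} + 0 = \left(- \frac{3}{2}\right) \frac{1}{4} + 0 = - \frac{3}{8} + 0 = - \frac{3}{8} \approx -0.375$)
$W \left(42 + 9\right) = - \frac{3 \left(42 + 9\right)}{8} = \left(- \frac{3}{8}\right) 51 = - \frac{153}{8}$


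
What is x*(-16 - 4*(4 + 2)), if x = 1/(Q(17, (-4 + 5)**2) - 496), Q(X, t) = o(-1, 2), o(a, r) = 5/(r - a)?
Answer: 120/1483 ≈ 0.080917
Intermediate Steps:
Q(X, t) = 5/3 (Q(X, t) = 5/(2 - 1*(-1)) = 5/(2 + 1) = 5/3)
x = -3/1483 (x = 1/(5/3 - 496) = 1/(-1483/3) = -3/1483 ≈ -0.0020229)
x*(-16 - 4*(4 + 2)) = -3*(-16 - 4*(4 + 2))/1483 = -3*(-16 - 4*6)/1483 = -3*(-16 - 1*24)/1483 = -3*(-16 - 24)/1483 = -3/1483*(-40) = 120/1483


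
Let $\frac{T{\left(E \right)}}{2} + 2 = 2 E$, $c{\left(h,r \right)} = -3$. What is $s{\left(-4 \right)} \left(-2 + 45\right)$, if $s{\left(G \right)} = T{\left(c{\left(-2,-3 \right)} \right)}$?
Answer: $-688$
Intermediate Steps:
$T{\left(E \right)} = -4 + 4 E$ ($T{\left(E \right)} = -4 + 2 \cdot 2 E = -4 + 4 E$)
$s{\left(G \right)} = -16$ ($s{\left(G \right)} = -4 + 4 \left(-3\right) = -4 - 12 = -16$)
$s{\left(-4 \right)} \left(-2 + 45\right) = - 16 \left(-2 + 45\right) = \left(-16\right) 43 = -688$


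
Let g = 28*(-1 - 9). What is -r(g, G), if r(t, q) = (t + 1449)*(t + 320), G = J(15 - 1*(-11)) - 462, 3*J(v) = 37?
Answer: -46760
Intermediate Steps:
J(v) = 37/3 (J(v) = (1/3)*37 = 37/3)
g = -280 (g = 28*(-10) = -280)
G = -1349/3 (G = 37/3 - 462 = -1349/3 ≈ -449.67)
r(t, q) = (320 + t)*(1449 + t) (r(t, q) = (1449 + t)*(320 + t) = (320 + t)*(1449 + t))
-r(g, G) = -(463680 + (-280)**2 + 1769*(-280)) = -(463680 + 78400 - 495320) = -1*46760 = -46760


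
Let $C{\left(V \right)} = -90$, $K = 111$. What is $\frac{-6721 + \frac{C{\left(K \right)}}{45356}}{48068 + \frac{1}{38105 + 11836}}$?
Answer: $- \frac{7611951435903}{54439990142542} \approx -0.13982$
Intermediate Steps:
$\frac{-6721 + \frac{C{\left(K \right)}}{45356}}{48068 + \frac{1}{38105 + 11836}} = \frac{-6721 - \frac{90}{45356}}{48068 + \frac{1}{38105 + 11836}} = \frac{-6721 - \frac{45}{22678}}{48068 + \frac{1}{49941}} = - \frac{152418883}{22678 \cdot \frac{2400563989}{49941}} = \left(- \frac{152418883}{22678}\right) \frac{49941}{2400563989} = - \frac{7611951435903}{54439990142542}$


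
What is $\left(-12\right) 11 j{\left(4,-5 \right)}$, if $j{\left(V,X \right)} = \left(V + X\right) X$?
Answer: $-660$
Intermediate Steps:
$j{\left(V,X \right)} = X \left(V + X\right)$
$\left(-12\right) 11 j{\left(4,-5 \right)} = \left(-12\right) 11 \left(- 5 \left(4 - 5\right)\right) = - 132 \left(\left(-5\right) \left(-1\right)\right) = \left(-132\right) 5 = -660$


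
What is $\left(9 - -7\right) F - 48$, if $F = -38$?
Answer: $-656$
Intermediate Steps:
$\left(9 - -7\right) F - 48 = \left(9 - -7\right) \left(-38\right) - 48 = \left(9 + 7\right) \left(-38\right) - 48 = 16 \left(-38\right) - 48 = -608 - 48 = -656$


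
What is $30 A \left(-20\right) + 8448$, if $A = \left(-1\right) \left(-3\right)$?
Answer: $6648$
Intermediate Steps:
$A = 3$
$30 A \left(-20\right) + 8448 = 30 \cdot 3 \left(-20\right) + 8448 = 90 \left(-20\right) + 8448 = -1800 + 8448 = 6648$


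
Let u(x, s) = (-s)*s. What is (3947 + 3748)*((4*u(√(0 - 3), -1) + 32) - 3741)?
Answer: -28571535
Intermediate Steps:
u(x, s) = -s²
(3947 + 3748)*((4*u(√(0 - 3), -1) + 32) - 3741) = (3947 + 3748)*((4*(-1*(-1)²) + 32) - 3741) = 7695*((4*(-1*1) + 32) - 3741) = 7695*((4*(-1) + 32) - 3741) = 7695*((-4 + 32) - 3741) = 7695*(28 - 3741) = 7695*(-3713) = -28571535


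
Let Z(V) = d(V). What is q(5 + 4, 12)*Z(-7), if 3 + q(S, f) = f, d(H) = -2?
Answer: -18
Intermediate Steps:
Z(V) = -2
q(S, f) = -3 + f
q(5 + 4, 12)*Z(-7) = (-3 + 12)*(-2) = 9*(-2) = -18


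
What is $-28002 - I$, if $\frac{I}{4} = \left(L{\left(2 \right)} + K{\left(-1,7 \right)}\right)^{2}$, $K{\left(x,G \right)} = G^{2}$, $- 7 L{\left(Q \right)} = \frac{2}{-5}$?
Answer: $- \frac{46094806}{1225} \approx -37628.0$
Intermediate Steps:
$L{\left(Q \right)} = \frac{2}{35}$ ($L{\left(Q \right)} = - \frac{2 \frac{1}{-5}}{7} = - \frac{2 \left(- \frac{1}{5}\right)}{7} = \left(- \frac{1}{7}\right) \left(- \frac{2}{5}\right) = \frac{2}{35}$)
$I = \frac{11792356}{1225}$ ($I = 4 \left(\frac{2}{35} + 7^{2}\right)^{2} = 4 \left(\frac{2}{35} + 49\right)^{2} = 4 \left(\frac{1717}{35}\right)^{2} = 4 \cdot \frac{2948089}{1225} = \frac{11792356}{1225} \approx 9626.4$)
$-28002 - I = -28002 - \frac{11792356}{1225} = - \frac{46094806}{1225}$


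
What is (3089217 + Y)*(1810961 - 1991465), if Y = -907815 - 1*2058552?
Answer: -22174916400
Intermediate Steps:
Y = -2966367 (Y = -907815 - 2058552 = -2966367)
(3089217 + Y)*(1810961 - 1991465) = (3089217 - 2966367)*(1810961 - 1991465) = 122850*(-180504) = -22174916400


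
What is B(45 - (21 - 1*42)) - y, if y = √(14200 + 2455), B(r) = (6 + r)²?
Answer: 5184 - √16655 ≈ 5054.9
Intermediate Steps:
y = √16655 ≈ 129.05
B(45 - (21 - 1*42)) - y = (6 + (45 - (21 - 1*42)))² - √16655 = (6 + (45 - (21 - 42)))² - √16655 = (6 + (45 - 1*(-21)))² - √16655 = (6 + (45 + 21))² - √16655 = (6 + 66)² - √16655 = 72² - √16655 = 5184 - √16655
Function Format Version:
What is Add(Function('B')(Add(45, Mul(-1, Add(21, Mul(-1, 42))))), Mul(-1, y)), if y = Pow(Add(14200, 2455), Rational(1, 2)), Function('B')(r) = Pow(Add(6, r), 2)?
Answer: Add(5184, Mul(-1, Pow(16655, Rational(1, 2)))) ≈ 5054.9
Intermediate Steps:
y = Pow(16655, Rational(1, 2)) ≈ 129.05
Add(Function('B')(Add(45, Mul(-1, Add(21, Mul(-1, 42))))), Mul(-1, y)) = Add(Pow(Add(6, Add(45, Mul(-1, Add(21, Mul(-1, 42))))), 2), Mul(-1, Pow(16655, Rational(1, 2)))) = Add(Pow(Add(6, Add(45, Mul(-1, Add(21, -42)))), 2), Mul(-1, Pow(16655, Rational(1, 2)))) = Add(Pow(Add(6, Add(45, Mul(-1, -21))), 2), Mul(-1, Pow(16655, Rational(1, 2)))) = Add(Pow(Add(6, Add(45, 21)), 2), Mul(-1, Pow(16655, Rational(1, 2)))) = Add(Pow(Add(6, 66), 2), Mul(-1, Pow(16655, Rational(1, 2)))) = Add(Pow(72, 2), Mul(-1, Pow(16655, Rational(1, 2)))) = Add(5184, Mul(-1, Pow(16655, Rational(1, 2))))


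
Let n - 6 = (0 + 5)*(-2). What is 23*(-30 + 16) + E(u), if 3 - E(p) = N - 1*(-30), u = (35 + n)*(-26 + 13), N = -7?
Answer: -342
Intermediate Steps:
n = -4 (n = 6 + (0 + 5)*(-2) = 6 + 5*(-2) = 6 - 10 = -4)
u = -403 (u = (35 - 4)*(-26 + 13) = 31*(-13) = -403)
E(p) = -20 (E(p) = 3 - (-7 - 1*(-30)) = 3 - (-7 + 30) = 3 - 1*23 = 3 - 23 = -20)
23*(-30 + 16) + E(u) = 23*(-30 + 16) - 20 = 23*(-14) - 20 = -322 - 20 = -342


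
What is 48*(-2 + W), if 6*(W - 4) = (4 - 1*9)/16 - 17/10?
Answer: 799/10 ≈ 79.900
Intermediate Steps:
W = 1759/480 (W = 4 + ((4 - 1*9)/16 - 17/10)/6 = 4 + ((4 - 9)*(1/16) - 17*⅒)/6 = 4 + (-5*1/16 - 17/10)/6 = 4 + (-5/16 - 17/10)/6 = 4 + (⅙)*(-161/80) = 4 - 161/480 = 1759/480 ≈ 3.6646)
48*(-2 + W) = 48*(-2 + 1759/480) = 48*(799/480) = 799/10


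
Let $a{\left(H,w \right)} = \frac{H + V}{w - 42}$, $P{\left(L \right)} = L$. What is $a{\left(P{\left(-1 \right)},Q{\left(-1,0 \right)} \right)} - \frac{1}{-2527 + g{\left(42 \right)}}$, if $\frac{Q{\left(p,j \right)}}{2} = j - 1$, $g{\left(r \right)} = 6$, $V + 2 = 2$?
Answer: $\frac{2565}{110924} \approx 0.023124$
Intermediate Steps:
$V = 0$ ($V = -2 + 2 = 0$)
$Q{\left(p,j \right)} = -2 + 2 j$ ($Q{\left(p,j \right)} = 2 \left(j - 1\right) = 2 \left(-1 + j\right) = -2 + 2 j$)
$a{\left(H,w \right)} = \frac{H}{-42 + w}$ ($a{\left(H,w \right)} = \frac{H + 0}{w - 42} = \frac{H}{-42 + w}$)
$a{\left(P{\left(-1 \right)},Q{\left(-1,0 \right)} \right)} - \frac{1}{-2527 + g{\left(42 \right)}} = - \frac{1}{-42 + \left(-2 + 2 \cdot 0\right)} - \frac{1}{-2527 + 6} = - \frac{1}{-42 + \left(-2 + 0\right)} - \frac{1}{-2521} = - \frac{1}{-42 - 2} - - \frac{1}{2521} = - \frac{1}{-44} + \frac{1}{2521} = \left(-1\right) \left(- \frac{1}{44}\right) + \frac{1}{2521} = \frac{1}{44} + \frac{1}{2521} = \frac{2565}{110924}$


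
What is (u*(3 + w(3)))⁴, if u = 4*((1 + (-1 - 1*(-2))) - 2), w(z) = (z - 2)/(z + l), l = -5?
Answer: 0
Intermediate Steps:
w(z) = (-2 + z)/(-5 + z) (w(z) = (z - 2)/(z - 5) = (-2 + z)/(-5 + z))
u = 0 (u = 4*((1 + (-1 + 2)) - 2) = 4*((1 + 1) - 2) = 4*(2 - 2) = 4*0 = 0)
(u*(3 + w(3)))⁴ = (0*(3 + (-2 + 3)/(-5 + 3)))⁴ = (0*(3 + 1/(-2)))⁴ = (0*(3 - ½*1))⁴ = (0*(3 - ½))⁴ = (0*(5/2))⁴ = 0⁴ = 0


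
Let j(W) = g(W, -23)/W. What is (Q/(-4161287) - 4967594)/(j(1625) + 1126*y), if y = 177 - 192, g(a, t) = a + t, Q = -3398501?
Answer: 369135373838875/1255000625736 ≈ 294.13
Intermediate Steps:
y = -15
j(W) = (-23 + W)/W (j(W) = (W - 23)/W = (-23 + W)/W)
(Q/(-4161287) - 4967594)/(j(1625) + 1126*y) = (-3398501/(-4161287) - 4967594)/((-23 + 1625)/1625 + 1126*(-15)) = (-3398501*(-1/4161287) - 4967594)/((1/1625)*1602 - 16890) = (3398501/4161287 - 4967594)/(1602/1625 - 16890) = -20671580934977/(4161287*(-27444648/1625)) = -20671580934977/4161287*(-1625/27444648) = 369135373838875/1255000625736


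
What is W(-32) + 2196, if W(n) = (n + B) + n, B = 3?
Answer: 2135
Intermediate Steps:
W(n) = 3 + 2*n (W(n) = (n + 3) + n = (3 + n) + n = 3 + 2*n)
W(-32) + 2196 = (3 + 2*(-32)) + 2196 = (3 - 64) + 2196 = -61 + 2196 = 2135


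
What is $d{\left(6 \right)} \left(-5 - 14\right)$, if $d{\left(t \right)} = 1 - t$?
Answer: $95$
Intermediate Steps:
$d{\left(6 \right)} \left(-5 - 14\right) = \left(1 - 6\right) \left(-5 - 14\right) = \left(1 - 6\right) \left(-19\right) = \left(-5\right) \left(-19\right) = 95$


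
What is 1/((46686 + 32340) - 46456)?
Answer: 1/32570 ≈ 3.0703e-5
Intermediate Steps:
1/((46686 + 32340) - 46456) = 1/(79026 - 46456) = 1/32570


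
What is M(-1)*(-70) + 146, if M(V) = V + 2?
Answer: 76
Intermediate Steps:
M(V) = 2 + V
M(-1)*(-70) + 146 = (2 - 1)*(-70) + 146 = 1*(-70) + 146 = -70 + 146 = 76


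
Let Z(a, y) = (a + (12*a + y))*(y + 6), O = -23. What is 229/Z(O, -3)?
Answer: -229/906 ≈ -0.25276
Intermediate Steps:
Z(a, y) = (6 + y)*(y + 13*a) (Z(a, y) = (a + (y + 12*a))*(6 + y) = (y + 13*a)*(6 + y) = (6 + y)*(y + 13*a))
229/Z(O, -3) = 229/((-3)**2 + 6*(-3) + 78*(-23) + 13*(-23)*(-3)) = 229/(9 - 18 - 1794 + 897) = 229/(-906) = 229*(-1/906) = -229/906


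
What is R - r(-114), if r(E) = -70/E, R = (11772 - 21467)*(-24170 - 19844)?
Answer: 24322796575/57 ≈ 4.2672e+8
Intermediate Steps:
R = 426715730 (R = -9695*(-44014) = 426715730)
R - r(-114) = 426715730 - (-70)/(-114) = 426715730 - (-70)*(-1)/114 = 426715730 - 1*35/57 = 426715730 - 35/57 = 24322796575/57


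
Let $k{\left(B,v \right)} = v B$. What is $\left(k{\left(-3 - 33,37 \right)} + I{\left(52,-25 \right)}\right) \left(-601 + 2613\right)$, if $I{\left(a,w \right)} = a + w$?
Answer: $-2625660$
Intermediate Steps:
$k{\left(B,v \right)} = B v$
$\left(k{\left(-3 - 33,37 \right)} + I{\left(52,-25 \right)}\right) \left(-601 + 2613\right) = \left(\left(-3 - 33\right) 37 + \left(52 - 25\right)\right) \left(-601 + 2613\right) = \left(\left(-3 - 33\right) 37 + 27\right) 2012 = \left(\left(-36\right) 37 + 27\right) 2012 = \left(-1332 + 27\right) 2012 = \left(-1305\right) 2012 = -2625660$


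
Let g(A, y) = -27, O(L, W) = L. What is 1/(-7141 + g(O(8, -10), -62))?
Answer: -1/7168 ≈ -0.00013951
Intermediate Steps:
1/(-7141 + g(O(8, -10), -62)) = 1/(-7141 - 27) = 1/(-7168) = -1/7168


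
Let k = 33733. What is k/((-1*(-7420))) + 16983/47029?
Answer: 244634731/49850740 ≈ 4.9073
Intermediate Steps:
k/((-1*(-7420))) + 16983/47029 = 33733/((-1*(-7420))) + 16983/47029 = 33733/7420 + 16983*(1/47029) = 33733*(1/7420) + 16983/47029 = 4819/1060 + 16983/47029 = 244634731/49850740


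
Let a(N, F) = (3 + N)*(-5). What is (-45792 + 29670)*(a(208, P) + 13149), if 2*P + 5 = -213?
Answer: -194979468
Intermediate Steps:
P = -109 (P = -5/2 + (½)*(-213) = -5/2 - 213/2 = -109)
a(N, F) = -15 - 5*N
(-45792 + 29670)*(a(208, P) + 13149) = (-45792 + 29670)*((-15 - 5*208) + 13149) = -16122*((-15 - 1040) + 13149) = -16122*(-1055 + 13149) = -16122*12094 = -194979468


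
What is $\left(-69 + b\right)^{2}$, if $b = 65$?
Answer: $16$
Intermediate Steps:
$\left(-69 + b\right)^{2} = \left(-69 + 65\right)^{2} = \left(-4\right)^{2} = 16$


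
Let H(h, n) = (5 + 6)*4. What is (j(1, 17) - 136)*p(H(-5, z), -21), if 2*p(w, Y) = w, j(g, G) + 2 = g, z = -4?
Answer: -3014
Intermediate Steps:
j(g, G) = -2 + g
H(h, n) = 44 (H(h, n) = 11*4 = 44)
p(w, Y) = w/2
(j(1, 17) - 136)*p(H(-5, z), -21) = ((-2 + 1) - 136)*((1/2)*44) = (-1 - 136)*22 = -137*22 = -3014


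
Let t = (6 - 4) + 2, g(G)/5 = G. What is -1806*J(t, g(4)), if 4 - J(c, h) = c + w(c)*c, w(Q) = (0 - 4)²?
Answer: 115584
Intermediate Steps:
w(Q) = 16 (w(Q) = (-4)² = 16)
g(G) = 5*G
t = 4 (t = 2 + 2 = 4)
J(c, h) = 4 - 17*c (J(c, h) = 4 - (c + 16*c) = 4 - 17*c)
-1806*J(t, g(4)) = -1806*(4 - 17*4) = -1806*(4 - 68) = -1806*(-64) = 115584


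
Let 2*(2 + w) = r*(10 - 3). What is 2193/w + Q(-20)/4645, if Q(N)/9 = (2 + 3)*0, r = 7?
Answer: 1462/15 ≈ 97.467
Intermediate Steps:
w = 45/2 (w = -2 + (7*(10 - 3))/2 = -2 + (7*7)/2 = -2 + (½)*49 = -2 + 49/2 = 45/2 ≈ 22.500)
Q(N) = 0 (Q(N) = 9*((2 + 3)*0) = 9*(5*0) = 9*0 = 0)
2193/w + Q(-20)/4645 = 2193/(45/2) + 0/4645 = 2193*(2/45) + 0*(1/4645) = 1462/15 + 0 = 1462/15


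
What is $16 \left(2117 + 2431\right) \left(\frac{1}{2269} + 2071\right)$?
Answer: $\frac{341944108800}{2269} \approx 1.507 \cdot 10^{8}$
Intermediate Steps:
$16 \left(2117 + 2431\right) \left(\frac{1}{2269} + 2071\right) = 16 \cdot 4548 \left(\frac{1}{2269} + 2071\right) = 16 \cdot 4548 \cdot \frac{4699100}{2269} = 16 \cdot \frac{21371506800}{2269} = \frac{341944108800}{2269}$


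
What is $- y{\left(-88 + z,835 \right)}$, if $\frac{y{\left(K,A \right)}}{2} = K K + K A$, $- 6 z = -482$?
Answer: $\frac{114172}{9} \approx 12686.0$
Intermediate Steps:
$z = \frac{241}{3}$ ($z = \left(- \frac{1}{6}\right) \left(-482\right) = \frac{241}{3} \approx 80.333$)
$y{\left(K,A \right)} = 2 K^{2} + 2 A K$ ($y{\left(K,A \right)} = 2 \left(K K + K A\right) = 2 \left(K^{2} + A K\right) = 2 K^{2} + 2 A K$)
$- y{\left(-88 + z,835 \right)} = - 2 \left(-88 + \frac{241}{3}\right) \left(835 + \left(-88 + \frac{241}{3}\right)\right) = - \frac{2 \left(-23\right) \left(835 - \frac{23}{3}\right)}{3} = - \frac{2 \left(-23\right) 2482}{3 \cdot 3} = \left(-1\right) \left(- \frac{114172}{9}\right) = \frac{114172}{9}$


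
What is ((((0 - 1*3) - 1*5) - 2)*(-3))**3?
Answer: 27000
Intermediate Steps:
((((0 - 1*3) - 1*5) - 2)*(-3))**3 = ((((0 - 3) - 5) - 2)*(-3))**3 = (((-3 - 5) - 2)*(-3))**3 = ((-8 - 2)*(-3))**3 = (-10*(-3))**3 = 30**3 = 27000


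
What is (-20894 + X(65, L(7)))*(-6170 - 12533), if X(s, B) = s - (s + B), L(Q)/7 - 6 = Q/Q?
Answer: 391696929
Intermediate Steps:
L(Q) = 49 (L(Q) = 42 + 7*(Q/Q) = 42 + 7*1 = 42 + 7 = 49)
X(s, B) = -B (X(s, B) = s - (B + s) = s + (-B - s) = -B)
(-20894 + X(65, L(7)))*(-6170 - 12533) = (-20894 - 1*49)*(-6170 - 12533) = (-20894 - 49)*(-18703) = -20943*(-18703) = 391696929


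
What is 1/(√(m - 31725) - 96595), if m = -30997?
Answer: -96595/9330656747 - I*√62722/9330656747 ≈ -1.0352e-5 - 2.6841e-8*I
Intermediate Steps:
1/(√(m - 31725) - 96595) = 1/(√(-30997 - 31725) - 96595) = 1/(√(-62722) - 96595) = 1/(I*√62722 - 96595) = 1/(-96595 + I*√62722)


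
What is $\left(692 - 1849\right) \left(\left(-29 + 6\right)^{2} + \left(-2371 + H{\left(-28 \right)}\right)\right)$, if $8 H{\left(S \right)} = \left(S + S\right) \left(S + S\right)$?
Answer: $1677650$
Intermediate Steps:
$H{\left(S \right)} = \frac{S^{2}}{2}$ ($H{\left(S \right)} = \frac{\left(S + S\right) \left(S + S\right)}{8} = \frac{2 S 2 S}{8} = \frac{4 S^{2}}{8} = \frac{S^{2}}{2}$)
$\left(692 - 1849\right) \left(\left(-29 + 6\right)^{2} + \left(-2371 + H{\left(-28 \right)}\right)\right) = \left(692 - 1849\right) \left(\left(-29 + 6\right)^{2} - \left(2371 - \frac{\left(-28\right)^{2}}{2}\right)\right) = - 1157 \left(\left(-23\right)^{2} + \left(-2371 + \frac{1}{2} \cdot 784\right)\right) = - 1157 \left(529 + \left(-2371 + 392\right)\right) = - 1157 \left(529 - 1979\right) = \left(-1157\right) \left(-1450\right) = 1677650$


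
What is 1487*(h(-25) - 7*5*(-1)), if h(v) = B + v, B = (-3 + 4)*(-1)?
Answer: 13383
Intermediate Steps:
B = -1 (B = 1*(-1) = -1)
h(v) = -1 + v
1487*(h(-25) - 7*5*(-1)) = 1487*((-1 - 25) - 7*5*(-1)) = 1487*(-26 - 35*(-1)) = 1487*(-26 + 35) = 1487*9 = 13383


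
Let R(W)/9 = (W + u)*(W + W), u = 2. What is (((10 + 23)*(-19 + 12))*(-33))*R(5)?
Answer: 4802490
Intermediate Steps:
R(W) = 18*W*(2 + W) (R(W) = 9*((W + 2)*(W + W)) = 9*((2 + W)*(2*W)) = 9*(2*W*(2 + W)) = 18*W*(2 + W))
(((10 + 23)*(-19 + 12))*(-33))*R(5) = (((10 + 23)*(-19 + 12))*(-33))*(18*5*(2 + 5)) = ((33*(-7))*(-33))*(18*5*7) = -231*(-33)*630 = 7623*630 = 4802490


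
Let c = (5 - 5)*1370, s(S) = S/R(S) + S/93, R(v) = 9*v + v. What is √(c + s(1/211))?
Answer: √3852583590/196230 ≈ 0.31631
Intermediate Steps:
R(v) = 10*v
s(S) = ⅒ + S/93 (s(S) = S/((10*S)) + S/93 = S*(1/(10*S)) + S*(1/93) = ⅒ + S/93)
c = 0 (c = 0*1370 = 0)
√(c + s(1/211)) = √(0 + (⅒ + (1/93)/211)) = √(0 + (⅒ + (1/93)*(1/211))) = √(0 + (⅒ + 1/19623)) = √(0 + 19633/196230) = √(19633/196230) = √3852583590/196230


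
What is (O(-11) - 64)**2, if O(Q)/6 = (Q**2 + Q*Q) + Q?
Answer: 1747684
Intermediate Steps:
O(Q) = 6*Q + 12*Q**2 (O(Q) = 6*((Q**2 + Q*Q) + Q) = 6*((Q**2 + Q**2) + Q) = 6*(2*Q**2 + Q) = 6*(Q + 2*Q**2) = 6*Q + 12*Q**2)
(O(-11) - 64)**2 = (6*(-11)*(1 + 2*(-11)) - 64)**2 = (6*(-11)*(1 - 22) - 64)**2 = (6*(-11)*(-21) - 64)**2 = (1386 - 64)**2 = 1322**2 = 1747684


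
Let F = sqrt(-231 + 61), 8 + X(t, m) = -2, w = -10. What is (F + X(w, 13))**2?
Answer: (10 - I*sqrt(170))**2 ≈ -70.0 - 260.77*I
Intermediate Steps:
X(t, m) = -10 (X(t, m) = -8 - 2 = -10)
F = I*sqrt(170) (F = sqrt(-170) = I*sqrt(170) ≈ 13.038*I)
(F + X(w, 13))**2 = (I*sqrt(170) - 10)**2 = (-10 + I*sqrt(170))**2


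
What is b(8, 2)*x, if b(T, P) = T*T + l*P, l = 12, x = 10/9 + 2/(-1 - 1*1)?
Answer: 88/9 ≈ 9.7778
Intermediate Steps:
x = 1/9 (x = 10*(1/9) + 2/(-1 - 1) = 10/9 + 2/(-2) = 10/9 + 2*(-1/2) = 10/9 - 1 = 1/9 ≈ 0.11111)
b(T, P) = T**2 + 12*P (b(T, P) = T*T + 12*P = T**2 + 12*P)
b(8, 2)*x = (8**2 + 12*2)*(1/9) = (64 + 24)*(1/9) = 88*(1/9) = 88/9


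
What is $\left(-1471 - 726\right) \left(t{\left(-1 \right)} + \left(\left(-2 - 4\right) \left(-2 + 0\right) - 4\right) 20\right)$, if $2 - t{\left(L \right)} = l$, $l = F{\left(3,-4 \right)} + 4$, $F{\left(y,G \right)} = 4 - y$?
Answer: $-344929$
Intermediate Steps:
$l = 5$ ($l = \left(4 - 3\right) + 4 = 1 + 4 = 5$)
$t{\left(L \right)} = -3$ ($t{\left(L \right)} = 2 - 5 = -3$)
$\left(-1471 - 726\right) \left(t{\left(-1 \right)} + \left(\left(-2 - 4\right) \left(-2 + 0\right) - 4\right) 20\right) = \left(-1471 - 726\right) \left(-3 + \left(\left(-2 - 4\right) \left(-2 + 0\right) - 4\right) 20\right) = - 2197 \left(-3 + \left(\left(-6\right) \left(-2\right) - 4\right) 20\right) = - 2197 \left(-3 + \left(12 - 4\right) 20\right) = - 2197 \left(-3 + 8 \cdot 20\right) = - 2197 \left(-3 + 160\right) = \left(-2197\right) 157 = -344929$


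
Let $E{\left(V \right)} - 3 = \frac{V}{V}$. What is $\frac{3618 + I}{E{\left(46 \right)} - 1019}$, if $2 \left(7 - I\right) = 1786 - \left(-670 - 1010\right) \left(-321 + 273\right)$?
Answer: $- \frac{43052}{1015} \approx -42.416$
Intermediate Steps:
$E{\left(V \right)} = 4$ ($E{\left(V \right)} = 3 + \frac{V}{V} = 3 + 1 = 4$)
$I = 39434$ ($I = 7 - \frac{1786 - \left(-670 - 1010\right) \left(-321 + 273\right)}{2} = 7 - \frac{1786 - \left(-1680\right) \left(-48\right)}{2} = 7 - \frac{1786 - 80640}{2} = 7 - -39427 = 7 + 39427 = 39434$)
$\frac{3618 + I}{E{\left(46 \right)} - 1019} = \frac{3618 + 39434}{4 - 1019} = \frac{43052}{-1015} = 43052 \left(- \frac{1}{1015}\right) = - \frac{43052}{1015}$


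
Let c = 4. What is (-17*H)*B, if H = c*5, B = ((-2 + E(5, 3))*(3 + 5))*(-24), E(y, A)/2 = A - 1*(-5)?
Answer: 913920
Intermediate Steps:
E(y, A) = 10 + 2*A (E(y, A) = 2*(A - 1*(-5)) = 2*(A + 5) = 2*(5 + A) = 10 + 2*A)
B = -2688 (B = ((-2 + (10 + 2*3))*(3 + 5))*(-24) = ((-2 + (10 + 6))*8)*(-24) = ((-2 + 16)*8)*(-24) = (14*8)*(-24) = 112*(-24) = -2688)
H = 20 (H = 4*5 = 20)
(-17*H)*B = -17*20*(-2688) = -340*(-2688) = 913920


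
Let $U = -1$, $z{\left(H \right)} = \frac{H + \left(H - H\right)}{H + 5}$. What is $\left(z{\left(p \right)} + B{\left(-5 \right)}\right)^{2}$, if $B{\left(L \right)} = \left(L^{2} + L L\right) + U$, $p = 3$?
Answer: $\frac{156025}{64} \approx 2437.9$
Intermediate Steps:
$z{\left(H \right)} = \frac{H}{5 + H}$ ($z{\left(H \right)} = \frac{H + 0}{5 + H} = \frac{H}{5 + H}$)
$B{\left(L \right)} = -1 + 2 L^{2}$ ($B{\left(L \right)} = \left(L^{2} + L L\right) - 1 = \left(L^{2} + L^{2}\right) - 1 = 2 L^{2} - 1 = -1 + 2 L^{2}$)
$\left(z{\left(p \right)} + B{\left(-5 \right)}\right)^{2} = \left(\frac{3}{5 + 3} - \left(1 - 2 \left(-5\right)^{2}\right)\right)^{2} = \left(\frac{3}{8} + \left(-1 + 2 \cdot 25\right)\right)^{2} = \left(3 \cdot \frac{1}{8} + \left(-1 + 50\right)\right)^{2} = \left(\frac{3}{8} + 49\right)^{2} = \left(\frac{395}{8}\right)^{2} = \frac{156025}{64}$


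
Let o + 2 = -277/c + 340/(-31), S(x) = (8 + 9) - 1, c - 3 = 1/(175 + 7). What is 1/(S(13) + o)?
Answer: -16957/1511416 ≈ -0.011219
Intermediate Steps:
c = 547/182 (c = 3 + 1/(175 + 7) = 3 + 1/182 = 547/182 ≈ 3.0055)
S(x) = 16 (S(x) = 17 - 1 = 16)
o = -1782728/16957 (o = -2 + (-277/547/182 + 340/(-31)) = -2 + (-277*182/547 + 340*(-1/31)) = -2 + (-50414/547 - 340/31) = -2 - 1748814/16957 = -1782728/16957 ≈ -105.13)
1/(S(13) + o) = 1/(16 - 1782728/16957) = 1/(-1511416/16957) = -16957/1511416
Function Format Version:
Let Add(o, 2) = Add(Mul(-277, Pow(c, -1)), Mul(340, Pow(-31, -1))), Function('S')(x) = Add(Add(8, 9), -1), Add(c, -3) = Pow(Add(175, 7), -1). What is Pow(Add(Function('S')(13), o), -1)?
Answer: Rational(-16957, 1511416) ≈ -0.011219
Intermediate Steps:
c = Rational(547, 182) (c = Add(3, Pow(Add(175, 7), -1)) = Add(3, Pow(182, -1)) = Add(3, Rational(1, 182)) = Rational(547, 182) ≈ 3.0055)
Function('S')(x) = 16 (Function('S')(x) = Add(17, -1) = 16)
o = Rational(-1782728, 16957) (o = Add(-2, Add(Mul(-277, Pow(Rational(547, 182), -1)), Mul(340, Pow(-31, -1)))) = Add(-2, Add(Mul(-277, Rational(182, 547)), Mul(340, Rational(-1, 31)))) = Add(-2, Add(Rational(-50414, 547), Rational(-340, 31))) = Add(-2, Rational(-1748814, 16957)) = Rational(-1782728, 16957) ≈ -105.13)
Pow(Add(Function('S')(13), o), -1) = Pow(Add(16, Rational(-1782728, 16957)), -1) = Pow(Rational(-1511416, 16957), -1) = Rational(-16957, 1511416)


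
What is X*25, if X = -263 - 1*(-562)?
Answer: 7475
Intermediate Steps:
X = 299 (X = -263 + 562 = 299)
X*25 = 299*25 = 7475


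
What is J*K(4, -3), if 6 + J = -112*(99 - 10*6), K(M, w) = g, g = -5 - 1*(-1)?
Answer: 17496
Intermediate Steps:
g = -4 (g = -5 + 1 = -4)
K(M, w) = -4
J = -4374 (J = -6 - 112*(99 - 10*6) = -6 - 112*(99 - 1*60) = -6 - 112*(99 - 60) = -6 - 112*39 = -6 - 4368 = -4374)
J*K(4, -3) = -4374*(-4) = 17496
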